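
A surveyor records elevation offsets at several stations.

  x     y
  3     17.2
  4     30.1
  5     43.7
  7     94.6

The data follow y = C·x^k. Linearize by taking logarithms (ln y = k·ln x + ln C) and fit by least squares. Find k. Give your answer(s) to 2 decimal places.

Let Y = ln y. Fitting Y = k·ln x + ln C by least squares:
XᵀX = [[9.5056, 6.0403]; [6.0403, 4]], rhs = [22.7778, 14.5764]ᵀ  (here Σln x = 6.0403, Σ(ln x)² = 9.5056, Σln y = 14.5764, Σln x·ln y = 22.7778).
Δ = 9.5056·4 − (6.0403)² = 1.5378; k = (22.7778·4 − 6.0403·14.5764)/1.5378 = 1.99352, ln C = (9.5056·14.5764 − 6.0403·22.7778)/1.5378 = 0.63377.

k = 1.99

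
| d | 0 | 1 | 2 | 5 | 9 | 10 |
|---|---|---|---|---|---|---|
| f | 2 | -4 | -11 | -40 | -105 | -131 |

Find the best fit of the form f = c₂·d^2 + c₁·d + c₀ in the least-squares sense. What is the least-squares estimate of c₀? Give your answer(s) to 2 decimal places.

Entries of XᵀX: Σd^2·d^2 = 17203, Σd^2·d = 1863, Σd^2 = 211, Σd·d = 211, Σd = 27, Σ1 = 6.
For Xᵀf: Σd^2·f = -22653, Σd·f = -2481, Σf = -289.
Normal equations: [[17203, 1863, 211]; [1863, 211, 27]; [211, 27, 6]]·[c₂, c₁, c₀]ᵀ = [-22653, -2481, -289]ᵀ.
Inverting the 3×3 Gram matrix, [c₂, c₁, c₀]ᵀ = [-2690/2801, -9489/2801, 2384/2801]ᵀ.

c₀ = 0.85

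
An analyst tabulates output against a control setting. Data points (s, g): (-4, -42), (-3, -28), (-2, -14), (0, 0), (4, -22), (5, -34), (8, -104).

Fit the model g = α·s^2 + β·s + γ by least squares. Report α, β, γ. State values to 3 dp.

α = -1.961, β = 2.796, γ = -0.511

Setting ∂/∂α … = 0 gives: 5330·α + 602·β + 134·γ = -8838;  602·α + 134·β + 8·γ = -810;  134·α + 8·β + 7·γ = -244.
(Σs^2·s^2 = 5330, Σs^2·s = 602, Σs^2 = 134, Σs·s = 134, Σs = 8, Σ1 = 7, Σs^2·g = -8838, Σs·g = -810, Σg = -244.)
Inverting the 3×3 Gram matrix, [α, β, γ]ᵀ = [-41109/20962, 58613/20962, -5359/10481]ᵀ.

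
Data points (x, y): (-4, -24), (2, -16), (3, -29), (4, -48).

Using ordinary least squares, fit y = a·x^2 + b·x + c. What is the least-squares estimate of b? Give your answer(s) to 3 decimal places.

b = -2.969

AᵀA·[a, b, c]ᵀ = Aᵀy reads: 609·a + 35·b + 45·c = -1477;  35·a + 45·b + 5·c = -215;  45·a + 5·b + 4·c = -117.
(Σx^2·x^2 = 609, Σx^2·x = 35, Σx^2 = 45, Σx·x = 45, Σx = 5, Σ1 = 4, Σx^2·y = -1477, Σx·y = -215, Σy = -117.)
Solving the 3×3 system (Gaussian elimination) gives a = -769/353, b = -1048/353, c = -364/353.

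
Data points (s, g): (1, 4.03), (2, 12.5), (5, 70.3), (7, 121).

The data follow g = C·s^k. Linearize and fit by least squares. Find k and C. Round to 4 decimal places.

Let Y = ln g. Fitting Y = k·ln s + ln C by least squares:
Σln s = 4.2485, Σ(ln s)² = 6.8573, Σln g = 12.9681, Σln s·ln g = 17.9275.
Equations: 6.8573·k + 4.2485·ln C = 17.9275;  4.2485·k + 4·ln C = 12.9681.
Δ = 6.8573·4 − (4.2485)² = 9.3795; k = (17.9275·4 − 4.2485·12.9681)/9.3795 = 1.77142, ln C = (6.8573·12.9681 − 4.2485·17.9275)/9.3795 = 1.36055, so C = exp(1.36055) = 3.89833.

k = 1.7714, C = 3.8983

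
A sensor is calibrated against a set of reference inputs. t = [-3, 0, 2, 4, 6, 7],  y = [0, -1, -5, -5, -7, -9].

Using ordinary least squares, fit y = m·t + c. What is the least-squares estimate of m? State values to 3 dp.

m = -0.883

The normal system XᵀX·[m, c]ᵀ = Xᵀy is [[114, 16]; [16, 6]]·[m, c]ᵀ = [-135, -27]ᵀ.
Eliminating c: 6·(row 1) − 16·(row 2) gives 428·m = 6·(-135) − 16·(-27) = -378, so m = -189/214.
Then c = ((-27) − 16·(-189/214))/6 = -459/214.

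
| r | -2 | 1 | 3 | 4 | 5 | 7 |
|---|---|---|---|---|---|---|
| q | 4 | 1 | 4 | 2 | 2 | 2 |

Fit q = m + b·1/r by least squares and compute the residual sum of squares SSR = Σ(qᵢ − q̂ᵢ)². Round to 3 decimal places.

SSR = 3.843

The normal equations are: 6·m + (599/420)·b = 15;  (599/420)·m + (261781/176400)·b = 319/210.
Eliminating b: (261781/176400)·(row 1) − (599/420)·(row 2) gives (242377/35280)·m = (261781/176400)·15 − (599/420)·(319/210) = 3544553/176400, so m = 3544553/1211885.
Then b = ((319/210) − (599/420)·(3544553/1211885))/(261781/176400) = -433188/242377.
Residuals: 220017/1211885, -166728/1211885, 2024967/1211885, -579298/1211885, -137519/242377, -811363/1211885; SSR = 4656696/1211885.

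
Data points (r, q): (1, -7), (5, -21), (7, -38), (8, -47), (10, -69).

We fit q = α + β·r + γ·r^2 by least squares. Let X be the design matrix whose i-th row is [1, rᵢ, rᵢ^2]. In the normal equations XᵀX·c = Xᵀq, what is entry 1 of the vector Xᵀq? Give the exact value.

Entry 1 ↔ basis 1, so (Xᵀq)_{1} = Σᵢ qᵢ = (1)·(-7) + (1)·(-21) + (1)·(-38) + (1)·(-47) + (1)·(-69) = -182.

-182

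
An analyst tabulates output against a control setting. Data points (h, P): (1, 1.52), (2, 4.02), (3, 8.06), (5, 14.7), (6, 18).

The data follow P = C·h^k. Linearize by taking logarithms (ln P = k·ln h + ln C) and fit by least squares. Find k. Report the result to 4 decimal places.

k = 1.3945

Linearized form: ln P = k·ln h + ln C. From the 5 transformed points,
Over the data: Σln h = 5.1930, Σ(ln h)² = 7.4881, Σln P = 9.4751, Σln h·ln P = 12.7618.
Normal system: [[7.4881, 5.1930]; [5.1930, 5]]·[k, ln C]ᵀ = [12.7618, 9.4751]ᵀ.
Δ = 7.4881·5 − (5.1930)² = 10.4737; k = (12.7618·5 − 5.1930·9.4751)/10.4737 = 1.39448, ln C = (7.4881·9.4751 − 5.1930·12.7618)/10.4737 = 0.44673.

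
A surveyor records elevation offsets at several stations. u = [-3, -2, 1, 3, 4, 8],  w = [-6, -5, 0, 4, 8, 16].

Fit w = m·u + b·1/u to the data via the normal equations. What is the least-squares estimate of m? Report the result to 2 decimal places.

Sums needed: Σu·u = 103, Σu·1/u = 6, Σ1/u·1/u = 893/576.
For Aᵀw: Σu·w = 200, Σ1/u·w = 59/6.
So AᵀA·[m, b]ᵀ = Aᵀw: [[103, 6]; [6, 893/576]]·[m, b]ᵀ = [200, 59/6]ᵀ.
Eliminating b: (893/576)·(row 1) − 6·(row 2) gives (71243/576)·m = (893/576)·200 − 6·(59/6) = 18077/72, so m = 144616/71243.
Then b = ((59/6) − 6·(144616/71243))/(893/576) = -107808/71243.

m = 2.03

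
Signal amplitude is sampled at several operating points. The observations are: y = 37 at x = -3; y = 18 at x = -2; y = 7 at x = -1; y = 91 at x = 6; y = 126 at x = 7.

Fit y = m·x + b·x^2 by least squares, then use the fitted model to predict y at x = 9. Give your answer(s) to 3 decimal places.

Forming AᵀA = [[99, 523]; [523, 3795]] and Aᵀy = [1274, 9862]ᵀ gives AᵀA·[m, b]ᵀ = Aᵀy.
det = 99·3795 − 523² = 102176.
m = (1274·3795 − 523·9862)/102176 = -80749/25544; b = (99·9862 − 523·1274)/102176 = 77509/25544.
At x = 9: ŷ = (-80749/25544)·(9) + (77509/25544)·(81) = 693936/3193.

ŷ = 217.330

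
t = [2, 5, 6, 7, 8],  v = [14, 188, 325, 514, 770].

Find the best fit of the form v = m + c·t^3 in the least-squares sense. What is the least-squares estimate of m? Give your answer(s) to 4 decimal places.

m = 1.0902

Compute the Gram sums: Σ1 = 5, Σt^3 = 1204, Σt^3·t^3 = 442138.
And Σv = 1811, Σt^3·v = 664354.
So AᵀA·[m, c]ᵀ = Aᵀv: [[5, 1204]; [1204, 442138]]·[m, c]ᵀ = [1811, 664354]ᵀ.
Eliminating c: 442138·(row 1) − 1204·(row 2) gives 761074·m = 442138·1811 − 1204·664354 = 829702, so m = 414851/380537.
Then c = (664354 − 1204·(414851/380537))/442138 = 570663/380537.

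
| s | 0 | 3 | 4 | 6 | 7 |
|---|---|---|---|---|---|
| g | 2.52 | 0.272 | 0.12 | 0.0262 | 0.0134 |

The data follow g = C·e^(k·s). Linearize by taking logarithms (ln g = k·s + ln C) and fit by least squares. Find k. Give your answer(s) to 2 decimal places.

Taking logs, ln g = k·s + ln C, so regress ln g on s.
Σs = 20.0000, Σ(s)² = 110.0000, Σln g = -10.4525, Σs·ln g = -64.4264.
Equations: 110.0000·k + 20.0000·ln C = -64.4264;  20.0000·k + 5·ln C = -10.4525.
Slope k = (n·Σs·ln g − Σs·Σln g)/(n·Σ(s)² − (Σs)²) = (5·-64.4264 − 20.0000·-10.4525)/150.0000 = -0.75389; ln C = (Σln g − k·Σs)/n = 0.92505.

k = -0.75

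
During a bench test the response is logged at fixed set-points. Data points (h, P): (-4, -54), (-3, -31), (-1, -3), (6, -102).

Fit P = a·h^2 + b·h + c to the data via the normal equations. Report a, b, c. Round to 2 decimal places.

a = -3.11, b = 1.44, c = 1.49

From the data, Σh^2·h^2 = 1634, Σh^2·h = 124, Σh^2 = 62, Σh·h = 62, Σh = -2, Σ1 = 4.
For XᵀP: Σh^2·P = -4818, Σh·P = -300, ΣP = -190.
Inverting the 3×3 Gram matrix, [a, b, c]ᵀ = [-1473/473, 680/473, 64/43]ᵀ.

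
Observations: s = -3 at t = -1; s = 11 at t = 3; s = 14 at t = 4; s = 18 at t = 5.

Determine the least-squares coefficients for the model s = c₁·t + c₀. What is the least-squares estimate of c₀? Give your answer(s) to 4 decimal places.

c₀ = 0.4578

The normal equations are: 51·c₁ + 11·c₀ = 182;  11·c₁ + 4·c₀ = 40.
(Σt·t = 51, Σt = 11, Σ1 = 4, Σt·s = 182, Σs = 40.)
det = 51·4 − 11² = 83.
c₁ = (182·4 − 11·40)/83 = 288/83; c₀ = (51·40 − 11·182)/83 = 38/83.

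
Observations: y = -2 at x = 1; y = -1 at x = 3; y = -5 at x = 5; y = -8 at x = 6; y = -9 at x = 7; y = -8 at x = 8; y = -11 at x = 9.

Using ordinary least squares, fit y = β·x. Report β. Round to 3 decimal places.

β = -1.147

With design matrix M, MᵀM = [[265]] and Mᵀy = [-304]ᵀ.
Hence β = -304 / 265 ≈ -1.14717.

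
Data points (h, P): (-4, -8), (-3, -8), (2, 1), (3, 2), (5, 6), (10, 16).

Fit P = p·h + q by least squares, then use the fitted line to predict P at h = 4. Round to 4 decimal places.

P̂ = 4.6885

Setting ∂/∂p … = 0 gives: 163·p + 13·q = 254;  13·p + 6·q = 9.
(Σh·h = 163, Σh = 13, Σ1 = 6, Σh·P = 254, ΣP = 9.)
Δ = 163·6 − 13² = 809.
p = (254·6 − 13·9)/809 = 1407/809; q = (163·9 − 13·254)/809 = -1835/809.
At h = 4: P̂ = (1407/809)·(4) + (-1835/809)·(1) = 3793/809.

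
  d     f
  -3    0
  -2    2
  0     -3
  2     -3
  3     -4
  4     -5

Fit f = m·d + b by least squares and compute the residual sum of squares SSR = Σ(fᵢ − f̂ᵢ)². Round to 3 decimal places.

Setting ∂/∂m … = 0 gives: 42·m + 4·b = -42;  4·m + 6·b = -13.
Eliminating b: 6·(row 1) − 4·(row 2) gives 236·m = 6·(-42) − 4·(-13) = -200, so m = -50/59.
Then b = ((-13) − 4·(-50/59))/6 = -189/118.
Residuals: -111/118, 225/118, -165/118, 35/118, 17/118, -1/118; SSR = 777/118.

SSR = 6.585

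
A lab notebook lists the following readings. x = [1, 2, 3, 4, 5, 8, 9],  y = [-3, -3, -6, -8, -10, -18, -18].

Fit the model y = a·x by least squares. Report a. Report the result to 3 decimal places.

The normal equations are: 200·a = -415.
a = (-415)/200 = -2.075.

a = -2.075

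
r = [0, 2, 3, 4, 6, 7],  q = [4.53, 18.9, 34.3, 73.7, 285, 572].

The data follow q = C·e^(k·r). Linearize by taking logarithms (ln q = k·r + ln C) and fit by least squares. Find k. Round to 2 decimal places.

Linearized form: ln q = k·r + ln C. From the 6 transformed points,
AᵀA = [[114.0000, 22.0000]; [22.0000, 6]], rhs = [112.0427, 24.2867]ᵀ  (here Σr = 22.0000, Σ(r)² = 114.0000, Σln q = 24.2867, Σr·ln q = 112.0427).
Slope k = (n·Σr·ln q − Σr·Σln q)/(n·Σ(r)² − (Σr)²) = (6·112.0427 − 22.0000·24.2867)/200.0000 = 0.68975; ln C = (Σln q − k·Σr)/n = 1.51870.

k = 0.69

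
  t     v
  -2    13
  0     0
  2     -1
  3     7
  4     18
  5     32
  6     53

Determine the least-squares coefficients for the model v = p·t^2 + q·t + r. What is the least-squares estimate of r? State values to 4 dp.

Compute the Gram sums: Σt^2·t^2 = 2290, Σt^2·t = 432, Σt^2 = 94, Σt·t = 94, Σt = 18, Σ1 = 7.
For Xᵀv: Σt^2·v = 3107, Σt·v = 543, Σv = 122.
Inverting the 3×3 Gram matrix, [p, q, r]ᵀ = [30857/14966, -51141/14966, -11012/7483]ᵀ.

r = -1.4716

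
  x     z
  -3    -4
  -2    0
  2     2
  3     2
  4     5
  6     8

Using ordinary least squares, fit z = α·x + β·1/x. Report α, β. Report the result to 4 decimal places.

Entries of AᵀA: Σx·x = 78, Σx·1/x = 6, Σ1/x·1/x = 13/16.
Right-hand side: Σx·z = 90, Σ1/x·z = 67/12.
So AᵀA·[α, β]ᵀ = Aᵀz: [[78, 6]; [6, 13/16]]·[α, β]ᵀ = [90, 67/12]ᵀ.
Δ = 78·(13/16) − 6² = 219/8.
α = (90·(13/16) − 6·(67/12))/(219/8) = 317/219; β = (78·(67/12) − 6·90)/(219/8) = -836/219.

α = 1.4475, β = -3.8174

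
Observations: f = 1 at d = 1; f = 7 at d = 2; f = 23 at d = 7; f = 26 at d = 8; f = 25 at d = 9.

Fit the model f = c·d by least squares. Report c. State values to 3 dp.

MᵀM·[c]ᵀ = Mᵀf reads: 199·c = 609.
(Σd·d = 199, Σd·f = 609.)
c = 609/199 = 3.0603.

c = 3.060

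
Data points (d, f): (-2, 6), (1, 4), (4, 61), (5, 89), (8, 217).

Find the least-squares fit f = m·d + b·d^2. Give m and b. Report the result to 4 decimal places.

m = 2.8255, b = 3.0349

Sums needed: Σd·d = 110, Σd·d^2 = 694, Σd^2·d^2 = 4994.
And Σd·f = 2417, Σd^2·f = 17117.
MᵀM·[m, b]ᵀ = Mᵀf becomes [[110, 694]; [694, 4994]]·[m, b]ᵀ = [2417, 17117]ᵀ.
Δ = 110·4994 − 694² = 67704.
m = (2417·4994 − 694·17117)/67704 = 47825/16926; b = (110·17117 − 694·2417)/67704 = 25684/8463.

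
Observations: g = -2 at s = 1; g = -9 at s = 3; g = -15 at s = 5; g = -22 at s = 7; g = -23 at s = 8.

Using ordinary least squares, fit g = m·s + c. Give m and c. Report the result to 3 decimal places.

m = -3.085, c = 0.610

MᵀM·[m, c]ᵀ = Mᵀg reads: 148·m + 24·c = -442;  24·m + 5·c = -71.
Eliminating c: 5·(row 1) − 24·(row 2) gives 164·m = 5·(-442) − 24·(-71) = -506, so m = -253/82.
Then c = ((-71) − 24·(-253/82))/5 = 25/41.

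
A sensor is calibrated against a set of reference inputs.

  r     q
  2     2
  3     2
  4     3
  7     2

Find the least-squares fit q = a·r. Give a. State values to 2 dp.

Setting ∂/∂a … = 0 gives: 78·a = 36.
(Σr·r = 78, Σr·q = 36.)
Hence a = 36 / 78 ≈ 0.461538.

a = 0.46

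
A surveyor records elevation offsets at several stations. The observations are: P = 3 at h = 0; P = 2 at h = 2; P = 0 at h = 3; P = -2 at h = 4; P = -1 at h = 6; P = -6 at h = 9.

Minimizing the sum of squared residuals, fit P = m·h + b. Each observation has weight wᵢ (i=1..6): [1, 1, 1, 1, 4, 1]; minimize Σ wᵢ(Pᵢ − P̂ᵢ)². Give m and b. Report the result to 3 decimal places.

m = -0.851, b = 3.192

From the data, Σwᵢ·h·h = 254, Σwᵢ·h = 42, Σwᵢ·1 = 9.
For MᵀWP: Σwᵢ·h·P = -82, Σwᵢ·P = -7.
So MᵀWM·[m, b]ᵀ = MᵀWP: [[254, 42]; [42, 9]]·[m, b]ᵀ = [-82, -7]ᵀ.
Δ = 254·9 − 42² = 522.
m = ((-82)·9 − 42·(-7))/522 = -74/87; b = (254·(-7) − 42·(-82))/522 = 833/261.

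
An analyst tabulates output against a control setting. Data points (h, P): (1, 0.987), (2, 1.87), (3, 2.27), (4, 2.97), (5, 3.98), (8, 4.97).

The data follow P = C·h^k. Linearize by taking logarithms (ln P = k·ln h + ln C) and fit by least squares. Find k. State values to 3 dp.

Taking logs, ln P = k·ln h + ln C, so regress ln P on ln h.
Over the data: Σln h = 6.8669, Σ(ln h)² = 10.5236, Σln P = 5.5059, Σln h·ln P = 8.4009.
Normal system: [[10.5236, 6.8669]; [6.8669, 6]]·[k, ln C]ᵀ = [8.4009, 5.5059]ᵀ.
Solving (det = 15.9867): k = 0.78794, ln C = 0.01586.

k = 0.788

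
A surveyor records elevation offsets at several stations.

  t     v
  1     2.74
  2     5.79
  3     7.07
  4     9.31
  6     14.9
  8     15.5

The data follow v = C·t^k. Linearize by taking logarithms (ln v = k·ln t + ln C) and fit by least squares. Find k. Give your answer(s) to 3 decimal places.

k = 0.852

Taking logs, ln v = k·ln t + ln C, so regress ln v on ln t.
AᵀA = [[11.1437, 7.0493]; [7.0493, 6]], rhs = [16.9985, 12.3932]ᵀ  (here Σln t = 7.0493, Σ(ln t)² = 11.1437, Σln v = 12.3932, Σln t·ln v = 16.9985).
Solving (det = 17.1702): k = 0.85195, ln C = 1.06460.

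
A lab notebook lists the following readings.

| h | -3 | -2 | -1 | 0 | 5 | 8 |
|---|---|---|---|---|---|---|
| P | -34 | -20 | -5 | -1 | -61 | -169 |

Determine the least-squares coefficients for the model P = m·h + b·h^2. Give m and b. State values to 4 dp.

Normal-equation sums: Σh·h = 103, Σh·h^2 = 601, Σh^2·h^2 = 4819.
Moment sums: Σh·P = -1510, Σh^2·P = -12732.
So XᵀX·[m, b]ᵀ = XᵀP: [[103, 601]; [601, 4819]]·[m, b]ᵀ = [-1510, -12732]ᵀ.
Eliminating b: 4819·(row 1) − 601·(row 2) gives 135156·m = 4819·(-1510) − 601·(-12732) = 375242, so m = 26803/9654.
Then b = ((-12732) − 601·(26803/9654))/4819 = -28849/9654.

m = 2.7764, b = -2.9883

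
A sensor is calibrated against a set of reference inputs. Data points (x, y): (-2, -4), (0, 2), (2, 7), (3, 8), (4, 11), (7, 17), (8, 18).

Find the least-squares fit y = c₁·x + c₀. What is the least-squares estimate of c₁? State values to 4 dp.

The normal system MᵀM·[c₁, c₀]ᵀ = Mᵀy is [[146, 22]; [22, 7]]·[c₁, c₀]ᵀ = [353, 59]ᵀ.
Δ = 146·7 − 22² = 538.
c₁ = (353·7 − 22·59)/538 = 1173/538; c₀ = (146·59 − 22·353)/538 = 424/269.

c₁ = 2.1803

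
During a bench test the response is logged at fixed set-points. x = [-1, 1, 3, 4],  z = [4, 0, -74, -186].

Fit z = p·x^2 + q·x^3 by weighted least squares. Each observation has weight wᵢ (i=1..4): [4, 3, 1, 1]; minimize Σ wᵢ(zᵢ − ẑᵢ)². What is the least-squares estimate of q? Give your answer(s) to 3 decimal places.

q = -3.318

Forming AᵀWA = [[344, 1266]; [1266, 4832]] and AᵀWz = [-3626, -13918]ᵀ gives AᵀWA·[p, q]ᵀ = AᵀWz.
Eliminating q: 4832·(row 1) − 1266·(row 2) gives 59452·p = 4832·(-3626) − 1266·(-13918) = 99356, so p = 24839/14863.
Then q = ((-13918) − 1266·(24839/14863))/4832 = -49319/14863.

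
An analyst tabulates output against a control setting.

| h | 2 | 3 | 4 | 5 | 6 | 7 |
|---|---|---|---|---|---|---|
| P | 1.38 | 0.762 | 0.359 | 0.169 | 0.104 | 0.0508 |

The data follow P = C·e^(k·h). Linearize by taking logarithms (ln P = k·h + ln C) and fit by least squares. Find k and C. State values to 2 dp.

Taking logs, ln P = k·h + ln C, so regress ln P on h.
Sums: Σh = 27.0000, Σ(h)² = 139.0000, Σln P = -7.9952, Σh·ln P = -47.5975.
Normal system: [[139.0000, 27.0000]; [27.0000, 6]]·[k, ln C]ᵀ = [-47.5975, -7.9952]ᵀ.
Slope k = (n·Σh·ln P − Σh·Σln P)/(n·Σ(h)² − (Σh)²) = (6·-47.5975 − 27.0000·-7.9952)/105.0000 = -0.66394; ln C = (Σln P − k·Σh)/n = 1.65518, so C = exp(1.65518) = 5.23401.

k = -0.66, C = 5.23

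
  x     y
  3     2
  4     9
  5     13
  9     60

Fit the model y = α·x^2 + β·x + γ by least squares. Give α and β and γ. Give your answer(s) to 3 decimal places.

α = 0.968, β = -2.078, γ = 0.195

Sums needed: Σx^2·x^2 = 7523, Σx^2·x = 945, Σx^2 = 131, Σx·x = 131, Σx = 21, Σ1 = 4.
Moment sums: Σx^2·y = 5347, Σx·y = 647, Σy = 84.
Normal equations: [[7523, 945, 131]; [945, 131, 21]; [131, 21, 4]]·[α, β, γ]ᵀ = [5347, 647, 84]ᵀ.
Solving the 3×3 system (Gaussian elimination) gives α = 1747/1804, β = -3749/1804, γ = 8/41.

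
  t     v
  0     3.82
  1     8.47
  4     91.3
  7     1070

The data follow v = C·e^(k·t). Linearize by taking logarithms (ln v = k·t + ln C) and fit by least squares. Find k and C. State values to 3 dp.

Let Y = ln v. Fitting Y = k·t + ln C by least squares:
AᵀA = [[66.0000, 12.0000]; [12.0000, 4]], rhs = [69.0210, 14.9663]ᵀ  (here Σt = 12.0000, Σ(t)² = 66.0000, Σln v = 14.9663, Σt·ln v = 69.0210).
Solving (det = 120.0000): k = 0.80407, ln C = 1.32939, so C = exp(1.32939) = 3.77873.

k = 0.804, C = 3.779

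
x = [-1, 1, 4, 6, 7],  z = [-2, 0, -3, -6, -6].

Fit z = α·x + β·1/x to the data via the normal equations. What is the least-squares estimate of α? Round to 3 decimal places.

α = -0.950

From the data, Σx·x = 103, Σx·1/x = 5, Σ1/x·1/x = 14893/7056.
Right-hand side: Σx·z = -88, Σ1/x·z = -17/28.
MᵀM·[α, β]ᵀ = Mᵀz becomes [[103, 5]; [5, 14893/7056]]·[α, β]ᵀ = [-88, -17/28]ᵀ.
Δ = 103·(14893/7056) − 5² = 1357579/7056.
α = ((-88)·(14893/7056) − 5·(-17/28))/(1357579/7056) = -1289164/1357579; β = (103·(-17/28) − 5·(-88))/(1357579/7056) = 2663388/1357579.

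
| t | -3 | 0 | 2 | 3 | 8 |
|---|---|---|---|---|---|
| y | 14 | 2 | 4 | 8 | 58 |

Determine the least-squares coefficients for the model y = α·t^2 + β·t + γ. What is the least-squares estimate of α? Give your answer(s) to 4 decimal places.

The normal equations are: 4274·α + 520·β + 86·γ = 3926;  520·α + 86·β + 10·γ = 454;  86·α + 10·β + 5·γ = 86.
Row-reducing yields α = 1, β = -1, γ = 2.

α = 1.0000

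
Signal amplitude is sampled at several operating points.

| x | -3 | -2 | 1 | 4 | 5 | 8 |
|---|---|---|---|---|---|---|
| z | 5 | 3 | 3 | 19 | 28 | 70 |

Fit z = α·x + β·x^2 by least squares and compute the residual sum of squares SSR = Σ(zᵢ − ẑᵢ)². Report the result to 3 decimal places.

SSR = 4.150

Normal-equation sums: Σx·x = 119, Σx·x^2 = 667, Σx^2·x^2 = 5075.
Moment sums: Σx·z = 758, Σx^2·z = 5544.
MᵀM·[α, β]ᵀ = Mᵀz becomes [[119, 667]; [667, 5075]]·[α, β]ᵀ = [758, 5544]ᵀ.
Determinant 119·5075 − 667² = 159036.
α = (758·5075 − 667·5544)/159036 = 2569/2742; β = (119·5544 − 667·758)/159036 = 77075/79518.
Residuals: -12097/13253, 39628/39759, 43489/39759, -10181/39759, -12146/13253, 6242/13253; SSR = 165013/39759.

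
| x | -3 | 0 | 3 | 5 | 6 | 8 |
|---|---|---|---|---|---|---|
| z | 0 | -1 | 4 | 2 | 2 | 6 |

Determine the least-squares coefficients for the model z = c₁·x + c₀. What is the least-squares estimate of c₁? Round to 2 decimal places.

c₁ = 0.49

Entries of AᵀA: Σx·x = 143, Σx = 19, Σ1 = 6.
For Aᵀz: Σx·z = 82, Σz = 13.
Normal equations: [[143, 19]; [19, 6]]·[c₁, c₀]ᵀ = [82, 13]ᵀ.
Eliminating c₀: 6·(row 1) − 19·(row 2) gives 497·c₁ = 6·82 − 19·13 = 245, so c₁ = 35/71.
Then c₀ = (13 − 19·(35/71))/6 = 43/71.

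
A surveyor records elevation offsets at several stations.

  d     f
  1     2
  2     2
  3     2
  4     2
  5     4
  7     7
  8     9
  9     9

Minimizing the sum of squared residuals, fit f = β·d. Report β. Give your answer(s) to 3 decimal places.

With design matrix A, AᵀA = [[249]] and Aᵀf = [242]ᵀ.
Hence β = 242 / 249 ≈ 0.971888.

β = 0.972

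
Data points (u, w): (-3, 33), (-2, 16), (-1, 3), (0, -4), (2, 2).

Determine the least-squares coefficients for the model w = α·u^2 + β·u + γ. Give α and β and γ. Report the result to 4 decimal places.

Setting ∂/∂α … = 0 gives: 114·α + (-28)·β + 18·γ = 372;  (-28)·α + 18·β + (-4)·γ = -130;  18·α + (-4)·β + 5·γ = 50.
(Σu^2·u^2 = 114, Σu^2·u = -28, Σu^2 = 18, Σu·u = 18, Σu = -4, Σ1 = 5, Σu^2·w = 372, Σu·w = -130, Σw = 50.)
Row-reducing yields α = 2022/679, β = -2271/679, γ = -2306/679.

α = 2.9779, β = -3.3446, γ = -3.3962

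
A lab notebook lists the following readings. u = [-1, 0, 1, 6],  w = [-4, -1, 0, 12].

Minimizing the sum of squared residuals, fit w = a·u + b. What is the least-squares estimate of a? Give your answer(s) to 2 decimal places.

The normal equations are: 38·a + 6·b = 76;  6·a + 4·b = 7.
(Σu·u = 38, Σu = 6, Σ1 = 4, Σu·w = 76, Σw = 7.)
Eliminating b: 4·(row 1) − 6·(row 2) gives 116·a = 4·76 − 6·7 = 262, so a = 131/58.
Then b = (7 − 6·(131/58))/4 = -95/58.

a = 2.26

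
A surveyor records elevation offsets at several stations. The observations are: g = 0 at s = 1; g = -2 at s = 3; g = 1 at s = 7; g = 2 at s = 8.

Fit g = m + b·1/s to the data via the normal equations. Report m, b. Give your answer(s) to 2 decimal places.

m = 0.78, b = -1.33

XᵀX·[m, b]ᵀ = Xᵀg reads: 4·m + (269/168)·b = 1;  (269/168)·m + (32377/28224)·b = -23/84.
(Σ1 = 4, Σ1/s = 269/168, Σ1/s·1/s = 32377/28224, Σg = 1, Σ1/s·g = -23/84.)
Determinant 4·(32377/28224) − (269/168)² = 19049/9408.
m = (1·(32377/28224) − (269/168)·(-23/84))/(19049/9408) = 14917/19049; b = (4·(-23/84) − (269/168)·1)/(19049/9408) = -25368/19049.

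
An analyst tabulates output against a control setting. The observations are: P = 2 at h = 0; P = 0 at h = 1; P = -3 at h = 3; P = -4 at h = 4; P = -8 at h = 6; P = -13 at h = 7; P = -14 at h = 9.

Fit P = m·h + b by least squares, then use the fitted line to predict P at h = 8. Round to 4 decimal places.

P̂ = -12.6577

Setting ∂/∂m … = 0 gives: 192·m + 30·b = -290;  30·m + 7·b = -40.
Eliminating b: 7·(row 1) − 30·(row 2) gives 444·m = 7·(-290) − 30·(-40) = -830, so m = -415/222.
Then b = ((-40) − 30·(-415/222))/7 = 85/37.
At h = 8: P̂ = (-415/222)·(8) + (85/37)·(1) = -1405/111.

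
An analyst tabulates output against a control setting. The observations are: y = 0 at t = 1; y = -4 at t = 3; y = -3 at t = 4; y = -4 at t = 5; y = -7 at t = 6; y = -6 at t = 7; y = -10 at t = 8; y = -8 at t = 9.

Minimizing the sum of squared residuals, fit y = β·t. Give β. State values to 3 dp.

β = -0.996

Compute the Gram sums: Σt·t = 281.
Right-hand side: Σt·y = -280.
XᵀX·[β]ᵀ = Xᵀy becomes [[281]]·[β]ᵀ = [-280]ᵀ.
β = (-280)/281 = -0.996441.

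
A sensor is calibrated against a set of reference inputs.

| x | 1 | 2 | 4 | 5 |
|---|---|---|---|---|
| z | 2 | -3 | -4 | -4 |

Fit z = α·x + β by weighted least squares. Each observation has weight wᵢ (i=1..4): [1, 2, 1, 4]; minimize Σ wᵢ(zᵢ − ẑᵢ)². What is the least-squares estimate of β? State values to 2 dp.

The normal system AᵀWA·[α, β]ᵀ = AᵀWz is [[125, 29]; [29, 8]]·[α, β]ᵀ = [-106, -24]ᵀ.
Δ = 125·8 − 29² = 159.
α = ((-106)·8 − 29·(-24))/159 = -152/159; β = (125·(-24) − 29·(-106))/159 = 74/159.

β = 0.47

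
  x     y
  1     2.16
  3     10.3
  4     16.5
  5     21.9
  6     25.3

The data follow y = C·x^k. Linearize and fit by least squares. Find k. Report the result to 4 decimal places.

With ln yᵢ as the transformed response and ln xᵢ as the regressor:
Σln x = 5.8861, Σ(ln x)² = 8.9295, Σln y = 12.2229, Σln x·ln y = 17.2047.
Equations: 8.9295·k + 5.8861·ln C = 17.2047;  5.8861·k + 5·ln C = 12.2229.
Solving (det = 10.0010): k = 1.40769, ln C = 0.78741.

k = 1.4077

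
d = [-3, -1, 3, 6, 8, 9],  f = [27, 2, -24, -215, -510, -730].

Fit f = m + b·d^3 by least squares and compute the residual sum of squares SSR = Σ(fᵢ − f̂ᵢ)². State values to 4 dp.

SSR = 8.4679

Forming AᵀA = [[6, 1456]; [1456, 841700]] and Aᵀf = [-1450, -841109]ᵀ gives AᵀA·[m, b]ᵀ = Aᵀf.
Eliminating b: 841700·(row 1) − 1456·(row 2) gives 2930264·m = 841700·(-1450) − 1456·(-841109) = 4189704, so m = 523713/366283.
Then b = ((-841109) − 1456·(523713/366283))/841700 = -1467727/1465132.
Residuals: -2164917/1465132, -632315/1465132, 2370609/1465132, -17300/366283, 541013/366283, -1668229/1465132; SSR = 12406645/1465132.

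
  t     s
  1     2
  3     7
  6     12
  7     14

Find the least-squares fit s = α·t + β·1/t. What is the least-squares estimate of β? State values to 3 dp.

β = 0.209

The normal system MᵀM·[α, β]ᵀ = Mᵀs is [[95, 4]; [4, 2045/1764]]·[α, β]ᵀ = [193, 25/3]ᵀ.
Eliminating β: (2045/1764)·(row 1) − 4·(row 2) gives (166051/1764)·α = (2045/1764)·193 − 4·(25/3) = 335885/1764, so α = 335885/166051.
Then β = ((25/3) − 4·(335885/166051))/(2045/1764) = 34692/166051.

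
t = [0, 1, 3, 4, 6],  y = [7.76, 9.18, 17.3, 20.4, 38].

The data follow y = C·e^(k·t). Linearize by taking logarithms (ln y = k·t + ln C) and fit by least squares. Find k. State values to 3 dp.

k = 0.268

Linearized form: ln y = k·t + ln C. From the 5 transformed points,
Σt = 14.0000, Σ(t)² = 62.0000, Σln y = 13.7698, Σt·ln y = 44.6568.
Equations: 62.0000·k + 14.0000·ln C = 44.6568;  14.0000·k + 5·ln C = 13.7698.
Δ = 62.0000·5 − (14.0000)² = 114.0000; k = (44.6568·5 − 14.0000·13.7698)/114.0000 = 0.26760, ln C = (62.0000·13.7698 − 14.0000·44.6568)/114.0000 = 2.00469.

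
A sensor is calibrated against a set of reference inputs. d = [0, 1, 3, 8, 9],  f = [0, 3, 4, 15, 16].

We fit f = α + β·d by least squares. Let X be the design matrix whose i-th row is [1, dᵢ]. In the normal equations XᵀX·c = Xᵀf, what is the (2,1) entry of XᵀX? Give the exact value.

21

Row 2 ↔ basis d, column 1 ↔ basis 1, so (XᵀX)_{2,1} = Σᵢ d = (0)·(1) + (1)·(1) + (3)·(1) + (8)·(1) + (9)·(1) = 21.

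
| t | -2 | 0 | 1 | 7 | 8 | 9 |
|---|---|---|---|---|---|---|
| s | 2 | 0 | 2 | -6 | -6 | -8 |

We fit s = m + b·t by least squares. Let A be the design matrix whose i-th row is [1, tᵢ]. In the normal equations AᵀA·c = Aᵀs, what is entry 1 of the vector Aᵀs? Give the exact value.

Entry 1 ↔ basis 1, so (Aᵀs)_{1} = Σᵢ sᵢ = (1)·(2) + (1)·(0) + (1)·(2) + (1)·(-6) + (1)·(-6) + (1)·(-8) = -16.

-16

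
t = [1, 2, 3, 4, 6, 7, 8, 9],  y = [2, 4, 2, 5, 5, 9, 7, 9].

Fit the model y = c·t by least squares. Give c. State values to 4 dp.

c = 1.0231

MᵀM·[c]ᵀ = Mᵀy reads: 260·c = 266.
c = 266/260 = 1.02308.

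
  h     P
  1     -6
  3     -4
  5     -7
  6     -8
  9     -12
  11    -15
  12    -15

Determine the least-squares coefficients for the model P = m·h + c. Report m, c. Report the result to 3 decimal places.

Compute the Gram sums: Σh·h = 417, Σh = 47, Σ1 = 7.
And Σh·P = -554, ΣP = -67.
Normal equations: [[417, 47]; [47, 7]]·[m, c]ᵀ = [-554, -67]ᵀ.
Determinant 417·7 − 47² = 710.
m = ((-554)·7 − 47·(-67))/710 = -729/710; c = (417·(-67) − 47·(-554))/710 = -1901/710.

m = -1.027, c = -2.677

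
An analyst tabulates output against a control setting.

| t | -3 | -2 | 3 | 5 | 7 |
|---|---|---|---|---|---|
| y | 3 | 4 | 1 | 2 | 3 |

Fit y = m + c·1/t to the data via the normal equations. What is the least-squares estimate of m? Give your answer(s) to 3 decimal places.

m = 2.515

Sums needed: Σ1 = 5, Σ1/t = -11/70, Σ1/t·1/t = 23489/44100.
Right-hand side: Σy = 13, Σ1/t·y = -193/105.
MᵀM·[m, c]ᵀ = Mᵀy becomes [[5, -11/70]; [-11/70, 23489/44100]]·[m, c]ᵀ = [13, -193/105]ᵀ.
Determinant 5·(23489/44100) − (-11/70)² = 29089/11025.
m = (13·(23489/44100) − (-11/70)·(-193/105))/(29089/11025) = 15401/6124; c = (5·(-193/105) − (-11/70)·13)/(29089/11025) = -8295/3062.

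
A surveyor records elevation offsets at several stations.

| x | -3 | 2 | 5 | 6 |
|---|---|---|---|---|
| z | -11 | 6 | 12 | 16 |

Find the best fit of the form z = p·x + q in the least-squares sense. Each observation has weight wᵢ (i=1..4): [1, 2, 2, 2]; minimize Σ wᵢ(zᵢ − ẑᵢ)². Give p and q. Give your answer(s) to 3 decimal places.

p = 2.865, q = -1.270

Normal-equation sums: Σwᵢ·x·x = 139, Σwᵢ·x = 23, Σwᵢ·1 = 7.
Moment sums: Σwᵢ·x·z = 369, Σwᵢ·z = 57.
AᵀWA·[p, q]ᵀ = AᵀWz becomes [[139, 23]; [23, 7]]·[p, q]ᵀ = [369, 57]ᵀ.
Determinant 139·7 − 23² = 444.
p = (369·7 − 23·57)/444 = 106/37; q = (139·57 − 23·369)/444 = -47/37.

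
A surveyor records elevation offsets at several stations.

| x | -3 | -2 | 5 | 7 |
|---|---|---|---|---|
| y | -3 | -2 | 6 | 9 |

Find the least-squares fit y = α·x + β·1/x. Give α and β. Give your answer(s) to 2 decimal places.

α = 1.29, β = -1.63

Forming MᵀM = [[87, 4]; [4, 18589/44100]] and Mᵀy = [106, 157/35]ᵀ gives MᵀM·[α, β]ᵀ = Mᵀy.
Eliminating β: (18589/44100)·(row 1) − 4·(row 2) gives (303881/14700)·α = (18589/44100)·106 − 4·(157/35) = 589577/22050, so α = 1179154/911643.
Then β = ((157/35) − 4·(1179154/911643))/(18589/44100) = -496020/303881.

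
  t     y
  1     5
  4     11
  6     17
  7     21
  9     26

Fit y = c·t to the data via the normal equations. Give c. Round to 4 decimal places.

c = 2.9071

Normal-equation sums: Σt·t = 183.
Moment sums: Σt·y = 532.
XᵀX·[c]ᵀ = Xᵀy becomes [[183]]·[c]ᵀ = [532]ᵀ.
c = 532/183 = 2.9071.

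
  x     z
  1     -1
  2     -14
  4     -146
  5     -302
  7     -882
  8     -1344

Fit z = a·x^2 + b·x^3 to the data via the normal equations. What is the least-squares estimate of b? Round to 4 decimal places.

b = -2.9697

Compute the Gram sums: Σx^2·x^2 = 7395, Σx^2·x^3 = 53757, Σx^3·x^3 = 399579.
And Σx^2·z = -139177, Σx^3·z = -1037861.
So AᵀA·[a, b]ᵀ = Aᵀz: [[7395, 53757]; [53757, 399579]]·[a, b]ᵀ = [-139177, -1037861]ᵀ.
Eliminating b: 399579·(row 1) − 53757·(row 2) gives 65071656·a = 399579·(-139177) − 53757·(-1037861) = 180087294, so a = 30014549/10845276.
Then b = ((-1037861) − 53757·(30014549/10845276))/399579 = -32207351/10845276.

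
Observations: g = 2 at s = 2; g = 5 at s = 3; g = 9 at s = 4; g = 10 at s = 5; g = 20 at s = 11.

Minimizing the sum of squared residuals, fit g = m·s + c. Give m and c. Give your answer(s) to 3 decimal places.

m = 1.900, c = -0.300

The normal system XᵀX·[m, c]ᵀ = Xᵀg is [[175, 25]; [25, 5]]·[m, c]ᵀ = [325, 46]ᵀ.
Eliminating c: 5·(row 1) − 25·(row 2) gives 250·m = 5·325 − 25·46 = 475, so m = 19/10.
Then c = (46 − 25·(19/10))/5 = -3/10.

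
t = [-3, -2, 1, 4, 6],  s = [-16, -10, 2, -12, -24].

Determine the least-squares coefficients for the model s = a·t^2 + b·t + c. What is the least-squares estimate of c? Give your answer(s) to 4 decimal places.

c = -1.2308

With design matrix X, XᵀX = [[1650, 246, 66]; [246, 66, 6]; [66, 6, 5]] and Xᵀs = [-1238, -122, -60]ᵀ.
Inverting the 3×3 Gram matrix, [a, b, c]ᵀ = [-207/208, 1231/624, -16/13]ᵀ.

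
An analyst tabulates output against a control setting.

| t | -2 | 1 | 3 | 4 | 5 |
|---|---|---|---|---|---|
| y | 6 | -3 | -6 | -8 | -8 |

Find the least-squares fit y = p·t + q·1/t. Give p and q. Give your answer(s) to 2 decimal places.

p = -1.72, q = -2.04

Sums needed: Σt·t = 55, Σt·1/t = 5, Σ1/t·1/t = 5269/3600.
And Σt·y = -105, Σ1/t·y = -58/5.
Determinant 55·(5269/3600) − 5² = 39959/720.
p = ((-105)·(5269/3600) − 5·(-58/5))/(39959/720) = -68889/39959; q = (55·(-58/5) − 5·(-105))/(39959/720) = -81360/39959.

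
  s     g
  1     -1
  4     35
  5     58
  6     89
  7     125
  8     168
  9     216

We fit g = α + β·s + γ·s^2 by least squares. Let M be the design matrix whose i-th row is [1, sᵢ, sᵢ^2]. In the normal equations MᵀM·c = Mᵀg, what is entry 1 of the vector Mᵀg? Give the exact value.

690

Entry 1 ↔ basis 1, so (Mᵀg)_{1} = Σᵢ gᵢ = (1)·(-1) + (1)·(35) + (1)·(58) + (1)·(89) + (1)·(125) + (1)·(168) + (1)·(216) = 690.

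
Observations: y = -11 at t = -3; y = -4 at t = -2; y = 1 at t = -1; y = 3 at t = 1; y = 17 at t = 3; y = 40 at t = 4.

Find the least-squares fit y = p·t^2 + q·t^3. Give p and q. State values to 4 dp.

Normal-equation sums: Σt^2·t^2 = 436, Σt^2·t^3 = 992, Σt^3·t^3 = 5620.
And Σt^2·y = 682, Σt^3·y = 3350.
MᵀM·[p, q]ᵀ = Mᵀy becomes [[436, 992]; [992, 5620]]·[p, q]ᵀ = [682, 3350]ᵀ.
Eliminating q: 5620·(row 1) − 992·(row 2) gives 1466256·p = 5620·682 − 992·3350 = 509640, so p = 21235/61094.
Then q = (3350 − 992·(21235/61094))/5620 = 32669/61094.

p = 0.3476, q = 0.5347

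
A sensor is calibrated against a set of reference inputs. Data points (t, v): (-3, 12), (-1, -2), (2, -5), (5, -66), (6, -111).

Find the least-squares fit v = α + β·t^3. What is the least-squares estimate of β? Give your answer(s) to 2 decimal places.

Sums needed: Σ1 = 5, Σt^3 = 321, Σt^3·t^3 = 63075.
Right-hand side: Σv = -172, Σt^3·v = -32588.
Normal equations: [[5, 321]; [321, 63075]]·[α, β]ᵀ = [-172, -32588]ᵀ.
Eliminating β: 63075·(row 1) − 321·(row 2) gives 212334·α = 63075·(-172) − 321·(-32588) = -388152, so α = -64692/35389.
Then β = ((-32588) − 321·(-64692/35389))/63075 = -53864/106167.

β = -0.51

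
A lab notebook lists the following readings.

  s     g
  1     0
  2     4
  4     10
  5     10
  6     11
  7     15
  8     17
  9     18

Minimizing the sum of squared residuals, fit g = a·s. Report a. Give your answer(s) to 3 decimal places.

Entries of MᵀM: Σs·s = 276.
For Mᵀg: Σs·g = 567.
So MᵀM·[a]ᵀ = Mᵀg: [[276]]·[a]ᵀ = [567]ᵀ.
a = 567/276 = 2.05435.

a = 2.054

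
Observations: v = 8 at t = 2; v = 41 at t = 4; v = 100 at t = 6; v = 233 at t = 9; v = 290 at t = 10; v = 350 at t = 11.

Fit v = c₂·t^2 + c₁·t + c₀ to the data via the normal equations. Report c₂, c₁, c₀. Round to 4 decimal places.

Entries of AᵀA: Σt^2·t^2 = 32770, Σt^2·t = 3348, Σt^2 = 358, Σt·t = 358, Σt = 42, Σ1 = 6.
And Σt^2·v = 94511, Σt·v = 9627, Σv = 1022.
Normal equations: [[32770, 3348, 358]; [3348, 358, 42]; [358, 42, 6]]·[c₂, c₁, c₀]ᵀ = [94511, 9627, 1022]ᵀ.
Row-reducing yields c₂ = 1051/350, c₁ = -303/350, c₀ = -486/175.

c₂ = 3.0029, c₁ = -0.8657, c₀ = -2.7771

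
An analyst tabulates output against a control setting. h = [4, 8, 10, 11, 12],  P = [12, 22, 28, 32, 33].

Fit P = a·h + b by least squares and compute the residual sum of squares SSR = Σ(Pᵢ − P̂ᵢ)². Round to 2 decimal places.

XᵀX·[a, b]ᵀ = XᵀP reads: 445·a + 45·b = 1252;  45·a + 5·b = 127.
(Σh·h = 445, Σh = 45, Σ1 = 5, Σh·P = 1252, ΣP = 127.)
det = 445·5 − 45² = 200.
a = (1252·5 − 45·127)/200 = 109/40; b = (445·127 − 45·1252)/200 = 7/8.
Residuals: 9/40, -27/40, -1/8, 23/20, -23/40; SSR = 87/40.

SSR = 2.18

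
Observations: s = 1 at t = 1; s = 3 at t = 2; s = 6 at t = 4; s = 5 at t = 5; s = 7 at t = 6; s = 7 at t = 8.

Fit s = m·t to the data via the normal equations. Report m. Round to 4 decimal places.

The normal equations are: 146·m = 154.
Hence m = 154 / 146 ≈ 1.05479.

m = 1.0548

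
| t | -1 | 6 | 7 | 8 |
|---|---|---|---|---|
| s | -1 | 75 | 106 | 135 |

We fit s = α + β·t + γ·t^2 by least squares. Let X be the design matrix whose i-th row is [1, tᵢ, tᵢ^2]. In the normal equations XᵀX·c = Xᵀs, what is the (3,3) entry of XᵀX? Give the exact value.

7794

Row 3 ↔ basis t^2, column 3 ↔ basis t^2, so (XᵀX)_{3,3} = Σᵢ (t^2)·(t^2) = (1)·(1) + (36)·(36) + (49)·(49) + (64)·(64) = 7794.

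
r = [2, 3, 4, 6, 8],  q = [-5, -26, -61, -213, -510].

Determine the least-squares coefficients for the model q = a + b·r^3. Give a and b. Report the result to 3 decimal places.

a = 2.465, b = -1.000

With design matrix X, XᵀX = [[5, 827]; [827, 313689]] and Xᵀq = [-815, -311774]ᵀ.
Eliminating b: 313689·(row 1) − 827·(row 2) gives 884516·a = 313689·(-815) − 827·(-311774) = 2180563, so a = 2180563/884516.
Then b = ((-311774) − 827·(2180563/884516))/313689 = -884865/884516.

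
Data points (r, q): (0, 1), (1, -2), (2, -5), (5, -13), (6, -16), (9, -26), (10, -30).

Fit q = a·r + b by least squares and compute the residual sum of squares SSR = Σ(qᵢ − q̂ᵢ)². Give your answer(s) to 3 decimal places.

SSR = 2.706

The normal system MᵀM·[a, b]ᵀ = Mᵀq is [[247, 33]; [33, 7]]·[a, b]ᵀ = [-707, -91]ᵀ.
Δ = 247·7 − 33² = 640.
a = ((-707)·7 − 33·(-91))/640 = -973/320; b = (247·(-91) − 33·(-707))/640 = 427/320.
Residuals: -107/320, -47/160, -81/320, 139/160, 291/320, 1/32, -297/320; SSR = 433/160.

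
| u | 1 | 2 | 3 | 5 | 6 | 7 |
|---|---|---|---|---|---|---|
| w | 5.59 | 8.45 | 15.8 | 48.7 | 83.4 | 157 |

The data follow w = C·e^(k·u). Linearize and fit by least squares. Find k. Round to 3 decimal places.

With ln wᵢ as the transformed response and uᵢ as the regressor:
Σu = 24.0000, Σ(u)² = 124.0000, Σln w = 19.9807, Σu·ln w = 95.6333.
Equations: 124.0000·k + 24.0000·ln C = 95.6333;  24.0000·k + 6·ln C = 19.9807.
Δ = 124.0000·6 − (24.0000)² = 168.0000; k = (95.6333·6 − 24.0000·19.9807)/168.0000 = 0.56109, ln C = (124.0000·19.9807 − 24.0000·95.6333)/168.0000 = 1.08577.

k = 0.561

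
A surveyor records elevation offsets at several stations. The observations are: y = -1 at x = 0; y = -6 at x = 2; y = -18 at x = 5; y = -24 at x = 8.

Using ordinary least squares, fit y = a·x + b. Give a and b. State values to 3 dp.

a = -3.000, b = -1.000

Normal-equation sums: Σx·x = 93, Σx = 15, Σ1 = 4.
And Σx·y = -294, Σy = -49.
Normal equations: [[93, 15]; [15, 4]]·[a, b]ᵀ = [-294, -49]ᵀ.
Determinant 93·4 − 15² = 147.
a = ((-294)·4 − 15·(-49))/147 = -3; b = (93·(-49) − 15·(-294))/147 = -1.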